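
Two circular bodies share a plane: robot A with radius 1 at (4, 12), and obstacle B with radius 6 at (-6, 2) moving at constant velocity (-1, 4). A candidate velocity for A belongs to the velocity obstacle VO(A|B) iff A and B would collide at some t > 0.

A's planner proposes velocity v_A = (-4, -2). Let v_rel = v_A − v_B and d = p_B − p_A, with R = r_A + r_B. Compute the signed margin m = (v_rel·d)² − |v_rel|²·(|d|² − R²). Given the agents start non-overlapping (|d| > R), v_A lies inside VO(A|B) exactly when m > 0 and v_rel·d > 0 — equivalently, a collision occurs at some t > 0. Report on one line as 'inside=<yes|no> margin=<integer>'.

d = (-10, -10),  |d|² = 200;  R = 1+6 = 7,  c = 200−7² = 151
v_rel = (-3, -6),  |v_rel|² = 45;  v_rel·d = (-3)·(-10) + (-6)·(-10) = 90
45·t² − 180·t + 151 = 0  ⇒  m = 90² − 45·151 = 1305
m = 1305 > 0,  v_rel·d = 90 > 0  ⇒  inside

inside=yes margin=1305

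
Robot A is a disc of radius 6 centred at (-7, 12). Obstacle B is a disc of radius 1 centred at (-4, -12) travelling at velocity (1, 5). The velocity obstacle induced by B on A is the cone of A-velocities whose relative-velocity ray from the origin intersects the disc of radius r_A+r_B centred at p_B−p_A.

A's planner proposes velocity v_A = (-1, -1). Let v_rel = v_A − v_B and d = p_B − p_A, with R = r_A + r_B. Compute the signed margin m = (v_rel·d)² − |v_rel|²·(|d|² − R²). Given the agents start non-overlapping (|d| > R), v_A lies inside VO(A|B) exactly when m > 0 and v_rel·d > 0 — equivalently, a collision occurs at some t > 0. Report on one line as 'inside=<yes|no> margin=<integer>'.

d = (3, -24),  |d|² = 585;  R = 6+1 = 7,  c = 585−7² = 536
v_rel = (-2, -6),  |v_rel|² = 40;  v_rel·d = (-2)·(3) + (-6)·(-24) = 138
40·t² − 276·t + 536 = 0  ⇒  m = 138² − 40·536 = -2396
m = -2396 < 0,  v_rel·d = 138 > 0  ⇒  outside

inside=no margin=-2396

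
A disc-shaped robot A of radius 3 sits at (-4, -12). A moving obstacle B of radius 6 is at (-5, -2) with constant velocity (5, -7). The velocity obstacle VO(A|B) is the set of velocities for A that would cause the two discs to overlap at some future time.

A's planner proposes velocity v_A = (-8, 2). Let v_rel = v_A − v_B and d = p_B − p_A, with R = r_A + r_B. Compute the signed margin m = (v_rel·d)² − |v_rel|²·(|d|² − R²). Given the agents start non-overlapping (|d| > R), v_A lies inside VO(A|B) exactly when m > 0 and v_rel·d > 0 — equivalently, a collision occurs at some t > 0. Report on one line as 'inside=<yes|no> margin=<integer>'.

d = (-1, 10),  |d|² = 101;  R = 3+6 = 9,  c = 101−9² = 20
v_rel = (-13, 9),  |v_rel|² = 250;  v_rel·d = (-13)·(-1) + (9)·(10) = 103
250·t² − 206·t + 20 = 0  ⇒  m = 103² − 250·20 = 5609
m = 5609 > 0,  v_rel·d = 103 > 0  ⇒  inside

inside=yes margin=5609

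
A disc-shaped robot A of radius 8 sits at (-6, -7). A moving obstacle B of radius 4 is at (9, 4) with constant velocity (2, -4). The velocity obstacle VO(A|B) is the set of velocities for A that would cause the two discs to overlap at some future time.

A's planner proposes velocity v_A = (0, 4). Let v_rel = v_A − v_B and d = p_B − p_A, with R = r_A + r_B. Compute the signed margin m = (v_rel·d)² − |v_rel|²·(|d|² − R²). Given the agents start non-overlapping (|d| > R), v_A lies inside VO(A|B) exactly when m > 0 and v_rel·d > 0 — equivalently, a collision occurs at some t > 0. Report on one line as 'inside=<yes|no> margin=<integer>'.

d = (15, 11),  |d|² = 346;  R = 8+4 = 12,  c = 346−12² = 202
v_rel = (-2, 8),  |v_rel|² = 68;  v_rel·d = (-2)·(15) + (8)·(11) = 58
68·t² − 116·t + 202 = 0  ⇒  m = 58² − 68·202 = -10372
m = -10372 < 0,  v_rel·d = 58 > 0  ⇒  outside

inside=no margin=-10372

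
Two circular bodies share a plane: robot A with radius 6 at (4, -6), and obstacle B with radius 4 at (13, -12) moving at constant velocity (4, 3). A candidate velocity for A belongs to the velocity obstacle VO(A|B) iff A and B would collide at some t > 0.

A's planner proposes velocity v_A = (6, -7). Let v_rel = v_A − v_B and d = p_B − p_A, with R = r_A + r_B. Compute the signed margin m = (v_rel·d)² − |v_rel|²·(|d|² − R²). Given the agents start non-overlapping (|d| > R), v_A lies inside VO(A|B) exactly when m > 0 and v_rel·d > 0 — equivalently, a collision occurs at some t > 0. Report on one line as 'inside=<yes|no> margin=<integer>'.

d = (9, -6),  |d|² = 117;  R = 6+4 = 10,  c = 117−10² = 17
v_rel = (2, -10),  |v_rel|² = 104;  v_rel·d = (2)·(9) + (-10)·(-6) = 78
104·t² − 156·t + 17 = 0  ⇒  m = 78² − 104·17 = 4316
m = 4316 > 0,  v_rel·d = 78 > 0  ⇒  inside

inside=yes margin=4316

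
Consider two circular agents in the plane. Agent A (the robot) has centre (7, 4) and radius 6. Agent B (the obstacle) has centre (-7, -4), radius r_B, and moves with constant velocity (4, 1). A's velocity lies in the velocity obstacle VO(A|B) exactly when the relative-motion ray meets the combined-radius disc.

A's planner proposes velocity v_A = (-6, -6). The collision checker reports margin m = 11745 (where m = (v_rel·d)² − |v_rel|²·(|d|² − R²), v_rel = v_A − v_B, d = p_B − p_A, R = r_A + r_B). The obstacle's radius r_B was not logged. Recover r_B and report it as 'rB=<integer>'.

m = 11745
d = (-14, -8);  v_rel = (-10, -7),  |v_rel|² = 149
v_rel×d = (-10)·(-8) − (-7)·(-14) = -18
since m = R²·149 − (-18)²:  R² = (324 + 11745) / 149 = 81
R = √81 = 9  ⇒  r_B = 9 − 6 = 3

rB=3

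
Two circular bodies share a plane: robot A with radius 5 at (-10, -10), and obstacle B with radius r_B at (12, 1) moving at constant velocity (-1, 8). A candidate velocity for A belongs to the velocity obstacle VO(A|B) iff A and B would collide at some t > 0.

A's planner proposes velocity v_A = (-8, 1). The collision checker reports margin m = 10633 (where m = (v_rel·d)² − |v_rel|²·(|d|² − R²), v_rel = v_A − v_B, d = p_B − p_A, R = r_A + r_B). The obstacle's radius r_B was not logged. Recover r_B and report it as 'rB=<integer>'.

m = 10633
d = (22, 11);  v_rel = (-7, -7),  |v_rel|² = 98
v_rel×d = (-7)·(11) − (-7)·(22) = 77
since m = R²·98 − 77²:  R² = (5929 + 10633) / 98 = 169
R = √169 = 13  ⇒  r_B = 13 − 5 = 8

rB=8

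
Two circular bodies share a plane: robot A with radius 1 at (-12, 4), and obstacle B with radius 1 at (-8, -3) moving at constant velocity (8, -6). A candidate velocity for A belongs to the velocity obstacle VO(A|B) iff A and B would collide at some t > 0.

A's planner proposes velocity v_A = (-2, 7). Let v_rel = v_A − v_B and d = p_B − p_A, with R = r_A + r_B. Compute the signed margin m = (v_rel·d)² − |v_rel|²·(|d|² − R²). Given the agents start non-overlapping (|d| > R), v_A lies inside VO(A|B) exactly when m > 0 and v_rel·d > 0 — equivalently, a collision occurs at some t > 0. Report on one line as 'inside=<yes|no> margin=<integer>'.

d = (4, -7),  |d|² = 65;  R = 1+1 = 2,  c = 65−2² = 61
v_rel = (-10, 13),  |v_rel|² = 269;  v_rel·d = (-10)·(4) + (13)·(-7) = -131
269·t² + 262·t + 61 = 0  ⇒  m = (-131)² − 269·61 = 752
m = 752 > 0,  v_rel·d = -131 < 0  ⇒  outside

inside=no margin=752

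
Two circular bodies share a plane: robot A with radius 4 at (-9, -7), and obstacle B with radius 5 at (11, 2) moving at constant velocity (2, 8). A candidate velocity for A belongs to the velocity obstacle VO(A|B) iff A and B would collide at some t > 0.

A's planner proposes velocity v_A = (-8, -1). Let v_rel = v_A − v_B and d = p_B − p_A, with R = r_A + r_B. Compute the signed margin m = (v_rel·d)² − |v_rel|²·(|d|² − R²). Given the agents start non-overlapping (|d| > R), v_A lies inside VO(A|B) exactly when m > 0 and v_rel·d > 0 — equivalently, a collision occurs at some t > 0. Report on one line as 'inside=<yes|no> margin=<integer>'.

d = (20, 9),  |d|² = 481;  R = 4+5 = 9,  c = 481−9² = 400
v_rel = (-10, -9),  |v_rel|² = 181;  v_rel·d = (-10)·(20) + (-9)·(9) = -281
181·t² + 562·t + 400 = 0  ⇒  m = (-281)² − 181·400 = 6561
m = 6561 > 0,  v_rel·d = -281 < 0  ⇒  outside

inside=no margin=6561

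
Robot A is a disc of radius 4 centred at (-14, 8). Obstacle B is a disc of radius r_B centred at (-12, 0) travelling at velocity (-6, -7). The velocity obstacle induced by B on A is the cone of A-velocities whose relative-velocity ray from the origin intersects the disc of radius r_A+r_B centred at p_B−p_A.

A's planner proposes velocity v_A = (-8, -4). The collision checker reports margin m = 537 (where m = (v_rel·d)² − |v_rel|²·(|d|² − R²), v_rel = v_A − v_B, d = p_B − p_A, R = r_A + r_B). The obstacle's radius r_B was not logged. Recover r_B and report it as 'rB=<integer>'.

m = 537
d = (2, -8);  v_rel = (-2, 3),  |v_rel|² = 13
v_rel×d = (-2)·(-8) − (3)·(2) = 10
since m = R²·13 − 10²:  R² = (100 + 537) / 13 = 49
R = √49 = 7  ⇒  r_B = 7 − 4 = 3

rB=3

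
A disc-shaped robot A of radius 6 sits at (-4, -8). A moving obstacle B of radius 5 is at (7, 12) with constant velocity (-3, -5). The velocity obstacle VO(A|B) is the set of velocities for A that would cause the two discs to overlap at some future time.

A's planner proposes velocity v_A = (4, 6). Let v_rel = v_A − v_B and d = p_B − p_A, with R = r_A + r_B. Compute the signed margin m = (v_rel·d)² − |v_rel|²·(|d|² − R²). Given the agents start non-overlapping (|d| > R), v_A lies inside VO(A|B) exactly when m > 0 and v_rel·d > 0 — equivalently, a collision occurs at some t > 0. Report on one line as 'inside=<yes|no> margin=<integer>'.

d = (11, 20),  |d|² = 521;  R = 6+5 = 11,  c = 521−11² = 400
v_rel = (7, 11),  |v_rel|² = 170;  v_rel·d = (7)·(11) + (11)·(20) = 297
170·t² − 594·t + 400 = 0  ⇒  m = 297² − 170·400 = 20209
m = 20209 > 0,  v_rel·d = 297 > 0  ⇒  inside

inside=yes margin=20209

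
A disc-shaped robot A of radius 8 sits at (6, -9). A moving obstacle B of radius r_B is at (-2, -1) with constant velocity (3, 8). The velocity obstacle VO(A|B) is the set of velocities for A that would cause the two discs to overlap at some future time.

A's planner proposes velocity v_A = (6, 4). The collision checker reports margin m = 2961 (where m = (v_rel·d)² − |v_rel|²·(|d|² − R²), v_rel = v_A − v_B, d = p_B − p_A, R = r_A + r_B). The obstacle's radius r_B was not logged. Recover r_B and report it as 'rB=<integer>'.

m = 2961
d = (-8, 8);  v_rel = (3, -4),  |v_rel|² = 25
v_rel×d = (3)·(8) − (-4)·(-8) = -8
since m = R²·25 − (-8)²:  R² = (64 + 2961) / 25 = 121
R = √121 = 11  ⇒  r_B = 11 − 8 = 3

rB=3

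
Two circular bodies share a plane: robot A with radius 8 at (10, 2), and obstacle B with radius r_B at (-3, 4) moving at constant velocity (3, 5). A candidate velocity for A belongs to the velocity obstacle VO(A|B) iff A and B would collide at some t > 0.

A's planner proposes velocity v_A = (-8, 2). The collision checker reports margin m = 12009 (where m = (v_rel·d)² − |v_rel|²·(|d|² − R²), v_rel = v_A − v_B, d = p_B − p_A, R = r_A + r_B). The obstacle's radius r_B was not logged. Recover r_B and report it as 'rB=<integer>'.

m = 12009
d = (-13, 2);  v_rel = (-11, -3),  |v_rel|² = 130
v_rel×d = (-11)·(2) − (-3)·(-13) = -61
since m = R²·130 − (-61)²:  R² = (3721 + 12009) / 130 = 121
R = √121 = 11  ⇒  r_B = 11 − 8 = 3

rB=3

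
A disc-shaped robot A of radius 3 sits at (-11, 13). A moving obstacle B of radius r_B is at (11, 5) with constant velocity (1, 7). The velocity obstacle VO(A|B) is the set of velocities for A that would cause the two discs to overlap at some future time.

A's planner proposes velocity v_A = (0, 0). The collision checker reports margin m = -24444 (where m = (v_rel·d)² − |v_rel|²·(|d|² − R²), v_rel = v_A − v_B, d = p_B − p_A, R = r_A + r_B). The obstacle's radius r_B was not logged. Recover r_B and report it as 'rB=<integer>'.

m = -24444
d = (22, -8);  v_rel = (-1, -7),  |v_rel|² = 50
v_rel×d = (-1)·(-8) − (-7)·(22) = 162
since m = R²·50 − 162²:  R² = (26244 + -24444) / 50 = 36
R = √36 = 6  ⇒  r_B = 6 − 3 = 3

rB=3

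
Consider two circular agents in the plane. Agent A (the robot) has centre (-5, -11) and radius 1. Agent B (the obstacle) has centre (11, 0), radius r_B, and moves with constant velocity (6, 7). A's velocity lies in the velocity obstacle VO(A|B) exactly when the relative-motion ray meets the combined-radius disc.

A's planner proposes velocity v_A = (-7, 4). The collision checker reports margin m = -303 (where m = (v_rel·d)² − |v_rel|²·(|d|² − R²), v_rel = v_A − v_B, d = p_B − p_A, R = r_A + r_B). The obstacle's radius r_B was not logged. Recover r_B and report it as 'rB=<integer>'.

m = -303
d = (16, 11);  v_rel = (-13, -3),  |v_rel|² = 178
v_rel×d = (-13)·(11) − (-3)·(16) = -95
since m = R²·178 − (-95)²:  R² = (9025 + -303) / 178 = 49
R = √49 = 7  ⇒  r_B = 7 − 1 = 6

rB=6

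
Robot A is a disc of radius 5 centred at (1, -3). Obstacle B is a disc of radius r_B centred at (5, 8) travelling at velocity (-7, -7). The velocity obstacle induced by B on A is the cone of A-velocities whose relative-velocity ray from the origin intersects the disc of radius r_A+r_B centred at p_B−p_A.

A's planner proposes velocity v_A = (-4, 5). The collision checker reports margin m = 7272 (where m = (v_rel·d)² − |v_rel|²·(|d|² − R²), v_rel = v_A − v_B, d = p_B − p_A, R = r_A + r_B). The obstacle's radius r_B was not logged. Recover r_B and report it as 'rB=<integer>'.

m = 7272
d = (4, 11);  v_rel = (3, 12),  |v_rel|² = 153
v_rel×d = (3)·(11) − (12)·(4) = -15
since m = R²·153 − (-15)²:  R² = (225 + 7272) / 153 = 49
R = √49 = 7  ⇒  r_B = 7 − 5 = 2

rB=2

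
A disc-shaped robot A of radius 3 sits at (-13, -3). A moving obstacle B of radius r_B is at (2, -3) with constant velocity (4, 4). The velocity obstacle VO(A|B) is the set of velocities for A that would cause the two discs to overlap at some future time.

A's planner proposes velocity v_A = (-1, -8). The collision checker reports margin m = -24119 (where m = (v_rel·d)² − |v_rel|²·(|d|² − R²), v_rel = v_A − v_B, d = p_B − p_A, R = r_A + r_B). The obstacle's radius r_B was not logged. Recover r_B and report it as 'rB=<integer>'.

m = -24119
d = (15, 0);  v_rel = (-5, -12),  |v_rel|² = 169
v_rel×d = (-5)·(0) − (-12)·(15) = 180
since m = R²·169 − 180²:  R² = (32400 + -24119) / 169 = 49
R = √49 = 7  ⇒  r_B = 7 − 3 = 4

rB=4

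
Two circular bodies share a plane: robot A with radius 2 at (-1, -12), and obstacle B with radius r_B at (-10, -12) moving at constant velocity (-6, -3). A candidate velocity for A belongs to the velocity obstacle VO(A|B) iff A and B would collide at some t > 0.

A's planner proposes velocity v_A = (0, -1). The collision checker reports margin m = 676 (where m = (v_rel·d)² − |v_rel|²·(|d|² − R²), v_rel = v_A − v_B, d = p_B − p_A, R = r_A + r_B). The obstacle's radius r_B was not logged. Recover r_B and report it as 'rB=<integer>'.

m = 676
d = (-9, 0);  v_rel = (6, 2),  |v_rel|² = 40
v_rel×d = (6)·(0) − (2)·(-9) = 18
since m = R²·40 − 18²:  R² = (324 + 676) / 40 = 25
R = √25 = 5  ⇒  r_B = 5 − 2 = 3

rB=3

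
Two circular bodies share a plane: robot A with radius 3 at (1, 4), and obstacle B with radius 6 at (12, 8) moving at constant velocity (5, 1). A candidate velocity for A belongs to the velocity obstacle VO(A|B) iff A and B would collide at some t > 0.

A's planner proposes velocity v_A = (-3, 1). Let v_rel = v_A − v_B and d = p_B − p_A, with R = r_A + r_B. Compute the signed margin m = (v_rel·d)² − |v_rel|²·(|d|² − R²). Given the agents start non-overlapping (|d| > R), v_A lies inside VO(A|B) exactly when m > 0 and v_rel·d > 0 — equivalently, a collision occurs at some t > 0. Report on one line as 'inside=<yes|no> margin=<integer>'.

d = (11, 4),  |d|² = 137;  R = 3+6 = 9,  c = 137−9² = 56
v_rel = (-8, 0),  |v_rel|² = 64;  v_rel·d = (-8)·(11) + (0)·(4) = -88
64·t² + 176·t + 56 = 0  ⇒  m = (-88)² − 64·56 = 4160
m = 4160 > 0,  v_rel·d = -88 < 0  ⇒  outside

inside=no margin=4160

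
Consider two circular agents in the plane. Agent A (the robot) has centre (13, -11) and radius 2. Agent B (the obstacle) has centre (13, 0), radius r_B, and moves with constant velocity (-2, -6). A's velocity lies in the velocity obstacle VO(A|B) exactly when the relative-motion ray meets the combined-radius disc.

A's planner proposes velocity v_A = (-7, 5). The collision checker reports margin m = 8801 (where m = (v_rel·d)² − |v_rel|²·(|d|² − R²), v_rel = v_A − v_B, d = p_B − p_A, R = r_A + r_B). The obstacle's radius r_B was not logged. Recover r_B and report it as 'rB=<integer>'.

m = 8801
d = (0, 11);  v_rel = (-5, 11),  |v_rel|² = 146
v_rel×d = (-5)·(11) − (11)·(0) = -55
since m = R²·146 − (-55)²:  R² = (3025 + 8801) / 146 = 81
R = √81 = 9  ⇒  r_B = 9 − 2 = 7

rB=7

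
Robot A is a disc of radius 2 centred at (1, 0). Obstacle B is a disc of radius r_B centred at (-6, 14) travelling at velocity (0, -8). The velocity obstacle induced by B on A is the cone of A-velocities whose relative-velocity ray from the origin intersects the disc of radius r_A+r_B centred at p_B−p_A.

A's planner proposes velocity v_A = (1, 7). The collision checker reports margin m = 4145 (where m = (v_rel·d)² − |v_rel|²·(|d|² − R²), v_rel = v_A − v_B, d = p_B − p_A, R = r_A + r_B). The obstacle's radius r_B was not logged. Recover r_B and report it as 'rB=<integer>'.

m = 4145
d = (-7, 14);  v_rel = (1, 15),  |v_rel|² = 226
v_rel×d = (1)·(14) − (15)·(-7) = 119
since m = R²·226 − 119²:  R² = (14161 + 4145) / 226 = 81
R = √81 = 9  ⇒  r_B = 9 − 2 = 7

rB=7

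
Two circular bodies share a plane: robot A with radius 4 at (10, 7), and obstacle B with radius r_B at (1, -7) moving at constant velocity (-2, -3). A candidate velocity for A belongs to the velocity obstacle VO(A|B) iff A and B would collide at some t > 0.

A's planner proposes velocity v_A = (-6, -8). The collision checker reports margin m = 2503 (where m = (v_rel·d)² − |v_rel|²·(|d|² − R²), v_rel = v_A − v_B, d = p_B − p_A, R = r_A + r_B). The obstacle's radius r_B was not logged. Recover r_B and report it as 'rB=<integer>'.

m = 2503
d = (-9, -14);  v_rel = (-4, -5),  |v_rel|² = 41
v_rel×d = (-4)·(-14) − (-5)·(-9) = 11
since m = R²·41 − 11²:  R² = (121 + 2503) / 41 = 64
R = √64 = 8  ⇒  r_B = 8 − 4 = 4

rB=4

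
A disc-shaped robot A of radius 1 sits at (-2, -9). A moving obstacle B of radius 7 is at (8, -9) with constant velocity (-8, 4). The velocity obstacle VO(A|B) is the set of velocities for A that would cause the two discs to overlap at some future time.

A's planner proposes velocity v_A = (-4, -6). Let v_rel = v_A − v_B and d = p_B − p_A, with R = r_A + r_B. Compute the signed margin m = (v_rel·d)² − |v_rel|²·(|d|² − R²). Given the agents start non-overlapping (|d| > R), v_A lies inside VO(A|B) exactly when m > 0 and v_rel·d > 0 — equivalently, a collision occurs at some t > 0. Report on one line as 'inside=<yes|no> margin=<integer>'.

d = (10, 0),  |d|² = 100;  R = 1+7 = 8,  c = 100−8² = 36
v_rel = (4, -10),  |v_rel|² = 116;  v_rel·d = (4)·(10) + (-10)·(0) = 40
116·t² − 80·t + 36 = 0  ⇒  m = 40² − 116·36 = -2576
m = -2576 < 0,  v_rel·d = 40 > 0  ⇒  outside

inside=no margin=-2576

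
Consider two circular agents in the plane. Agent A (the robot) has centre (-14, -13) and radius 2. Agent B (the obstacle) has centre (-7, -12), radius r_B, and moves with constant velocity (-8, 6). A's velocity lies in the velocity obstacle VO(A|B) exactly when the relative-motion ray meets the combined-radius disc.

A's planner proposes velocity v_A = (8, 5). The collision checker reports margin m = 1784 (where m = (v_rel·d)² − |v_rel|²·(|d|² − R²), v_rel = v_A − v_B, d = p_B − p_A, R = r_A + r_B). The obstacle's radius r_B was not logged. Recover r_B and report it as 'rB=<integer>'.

m = 1784
d = (7, 1);  v_rel = (16, -1),  |v_rel|² = 257
v_rel×d = (16)·(1) − (-1)·(7) = 23
since m = R²·257 − 23²:  R² = (529 + 1784) / 257 = 9
R = √9 = 3  ⇒  r_B = 3 − 2 = 1

rB=1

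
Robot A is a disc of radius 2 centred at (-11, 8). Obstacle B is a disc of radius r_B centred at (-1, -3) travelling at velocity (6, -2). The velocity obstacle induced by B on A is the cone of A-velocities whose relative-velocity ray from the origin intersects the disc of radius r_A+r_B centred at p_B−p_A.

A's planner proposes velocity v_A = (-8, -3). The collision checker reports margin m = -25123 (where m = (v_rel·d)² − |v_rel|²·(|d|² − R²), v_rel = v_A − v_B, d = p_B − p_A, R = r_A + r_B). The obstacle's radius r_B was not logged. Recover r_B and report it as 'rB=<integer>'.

m = -25123
d = (10, -11);  v_rel = (-14, -1),  |v_rel|² = 197
v_rel×d = (-14)·(-11) − (-1)·(10) = 164
since m = R²·197 − 164²:  R² = (26896 + -25123) / 197 = 9
R = √9 = 3  ⇒  r_B = 3 − 2 = 1

rB=1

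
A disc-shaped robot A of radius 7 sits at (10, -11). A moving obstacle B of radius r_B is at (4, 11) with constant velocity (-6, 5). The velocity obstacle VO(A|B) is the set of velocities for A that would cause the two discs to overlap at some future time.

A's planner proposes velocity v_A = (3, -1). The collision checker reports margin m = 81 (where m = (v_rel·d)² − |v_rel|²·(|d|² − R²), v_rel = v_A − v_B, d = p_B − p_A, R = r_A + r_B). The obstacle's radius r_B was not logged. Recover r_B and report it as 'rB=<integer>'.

m = 81
d = (-6, 22);  v_rel = (9, -6),  |v_rel|² = 117
v_rel×d = (9)·(22) − (-6)·(-6) = 162
since m = R²·117 − 162²:  R² = (26244 + 81) / 117 = 225
R = √225 = 15  ⇒  r_B = 15 − 7 = 8

rB=8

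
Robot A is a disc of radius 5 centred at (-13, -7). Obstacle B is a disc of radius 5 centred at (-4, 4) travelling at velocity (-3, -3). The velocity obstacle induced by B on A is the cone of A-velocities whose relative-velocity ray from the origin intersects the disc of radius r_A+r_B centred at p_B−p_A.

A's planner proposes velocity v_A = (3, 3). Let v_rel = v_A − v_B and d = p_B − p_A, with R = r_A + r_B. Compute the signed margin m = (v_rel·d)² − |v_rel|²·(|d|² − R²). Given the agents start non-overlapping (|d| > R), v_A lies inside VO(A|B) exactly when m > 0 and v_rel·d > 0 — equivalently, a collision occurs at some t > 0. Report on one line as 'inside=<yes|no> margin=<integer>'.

d = (9, 11),  |d|² = 202;  R = 5+5 = 10,  c = 202−10² = 102
v_rel = (6, 6),  |v_rel|² = 72;  v_rel·d = (6)·(9) + (6)·(11) = 120
72·t² − 240·t + 102 = 0  ⇒  m = 120² − 72·102 = 7056
m = 7056 > 0,  v_rel·d = 120 > 0  ⇒  inside

inside=yes margin=7056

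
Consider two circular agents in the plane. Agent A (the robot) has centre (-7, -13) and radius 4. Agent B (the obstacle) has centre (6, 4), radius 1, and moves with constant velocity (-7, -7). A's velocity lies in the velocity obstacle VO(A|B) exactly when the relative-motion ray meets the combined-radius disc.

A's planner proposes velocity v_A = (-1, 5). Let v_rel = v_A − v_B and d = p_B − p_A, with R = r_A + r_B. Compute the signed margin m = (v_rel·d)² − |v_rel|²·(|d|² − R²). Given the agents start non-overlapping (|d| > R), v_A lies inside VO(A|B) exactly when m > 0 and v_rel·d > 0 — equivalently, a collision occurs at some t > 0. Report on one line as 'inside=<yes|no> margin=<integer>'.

d = (13, 17),  |d|² = 458;  R = 4+1 = 5,  c = 458−5² = 433
v_rel = (6, 12),  |v_rel|² = 180;  v_rel·d = (6)·(13) + (12)·(17) = 282
180·t² − 564·t + 433 = 0  ⇒  m = 282² − 180·433 = 1584
m = 1584 > 0,  v_rel·d = 282 > 0  ⇒  inside

inside=yes margin=1584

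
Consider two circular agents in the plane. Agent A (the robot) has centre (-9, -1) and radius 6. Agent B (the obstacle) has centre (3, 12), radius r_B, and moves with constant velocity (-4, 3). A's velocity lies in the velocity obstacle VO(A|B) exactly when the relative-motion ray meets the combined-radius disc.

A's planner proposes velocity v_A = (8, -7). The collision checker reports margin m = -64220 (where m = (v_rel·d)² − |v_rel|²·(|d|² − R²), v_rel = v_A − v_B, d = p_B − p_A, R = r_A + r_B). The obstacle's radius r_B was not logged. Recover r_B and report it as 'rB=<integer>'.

m = -64220
d = (12, 13);  v_rel = (12, -10),  |v_rel|² = 244
v_rel×d = (12)·(13) − (-10)·(12) = 276
since m = R²·244 − 276²:  R² = (76176 + -64220) / 244 = 49
R = √49 = 7  ⇒  r_B = 7 − 6 = 1

rB=1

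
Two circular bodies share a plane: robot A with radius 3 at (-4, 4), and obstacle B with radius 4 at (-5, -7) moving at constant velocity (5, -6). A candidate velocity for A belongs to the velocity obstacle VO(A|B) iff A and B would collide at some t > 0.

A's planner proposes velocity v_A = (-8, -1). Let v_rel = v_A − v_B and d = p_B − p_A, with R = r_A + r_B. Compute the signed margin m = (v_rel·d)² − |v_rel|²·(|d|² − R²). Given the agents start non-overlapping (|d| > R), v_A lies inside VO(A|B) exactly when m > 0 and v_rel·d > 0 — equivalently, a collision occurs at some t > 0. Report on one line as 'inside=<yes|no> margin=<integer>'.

d = (-1, -11),  |d|² = 122;  R = 3+4 = 7,  c = 122−7² = 73
v_rel = (-13, 5),  |v_rel|² = 194;  v_rel·d = (-13)·(-1) + (5)·(-11) = -42
194·t² + 84·t + 73 = 0  ⇒  m = (-42)² − 194·73 = -12398
m = -12398 < 0,  v_rel·d = -42 < 0  ⇒  outside

inside=no margin=-12398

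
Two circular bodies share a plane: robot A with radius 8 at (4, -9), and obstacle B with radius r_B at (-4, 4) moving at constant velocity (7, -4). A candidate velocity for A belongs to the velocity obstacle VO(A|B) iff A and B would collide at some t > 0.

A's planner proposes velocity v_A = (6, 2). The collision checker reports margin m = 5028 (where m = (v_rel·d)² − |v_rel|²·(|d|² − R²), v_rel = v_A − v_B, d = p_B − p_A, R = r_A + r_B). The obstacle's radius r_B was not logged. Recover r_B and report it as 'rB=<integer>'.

m = 5028
d = (-8, 13);  v_rel = (-1, 6),  |v_rel|² = 37
v_rel×d = (-1)·(13) − (6)·(-8) = 35
since m = R²·37 − 35²:  R² = (1225 + 5028) / 37 = 169
R = √169 = 13  ⇒  r_B = 13 − 8 = 5

rB=5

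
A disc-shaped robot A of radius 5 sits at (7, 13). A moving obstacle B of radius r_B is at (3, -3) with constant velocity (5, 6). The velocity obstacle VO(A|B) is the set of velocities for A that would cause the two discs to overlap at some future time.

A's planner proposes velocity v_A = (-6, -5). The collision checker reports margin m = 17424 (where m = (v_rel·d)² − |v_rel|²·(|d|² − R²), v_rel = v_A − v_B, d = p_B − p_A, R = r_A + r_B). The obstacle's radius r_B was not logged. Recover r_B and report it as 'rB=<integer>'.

m = 17424
d = (-4, -16);  v_rel = (-11, -11),  |v_rel|² = 242
v_rel×d = (-11)·(-16) − (-11)·(-4) = 132
since m = R²·242 − 132²:  R² = (17424 + 17424) / 242 = 144
R = √144 = 12  ⇒  r_B = 12 − 5 = 7

rB=7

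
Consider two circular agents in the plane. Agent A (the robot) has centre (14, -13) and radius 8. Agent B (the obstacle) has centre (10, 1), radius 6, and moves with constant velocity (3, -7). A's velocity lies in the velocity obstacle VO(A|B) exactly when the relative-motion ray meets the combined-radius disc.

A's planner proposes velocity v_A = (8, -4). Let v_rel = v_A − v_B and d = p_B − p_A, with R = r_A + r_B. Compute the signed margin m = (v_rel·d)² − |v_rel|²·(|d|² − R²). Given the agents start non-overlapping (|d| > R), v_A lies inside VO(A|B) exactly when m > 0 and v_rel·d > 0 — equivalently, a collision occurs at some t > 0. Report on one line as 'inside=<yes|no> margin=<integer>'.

d = (-4, 14),  |d|² = 212;  R = 8+6 = 14,  c = 212−14² = 16
v_rel = (5, 3),  |v_rel|² = 34;  v_rel·d = (5)·(-4) + (3)·(14) = 22
34·t² − 44·t + 16 = 0  ⇒  m = 22² − 34·16 = -60
m = -60 < 0,  v_rel·d = 22 > 0  ⇒  outside

inside=no margin=-60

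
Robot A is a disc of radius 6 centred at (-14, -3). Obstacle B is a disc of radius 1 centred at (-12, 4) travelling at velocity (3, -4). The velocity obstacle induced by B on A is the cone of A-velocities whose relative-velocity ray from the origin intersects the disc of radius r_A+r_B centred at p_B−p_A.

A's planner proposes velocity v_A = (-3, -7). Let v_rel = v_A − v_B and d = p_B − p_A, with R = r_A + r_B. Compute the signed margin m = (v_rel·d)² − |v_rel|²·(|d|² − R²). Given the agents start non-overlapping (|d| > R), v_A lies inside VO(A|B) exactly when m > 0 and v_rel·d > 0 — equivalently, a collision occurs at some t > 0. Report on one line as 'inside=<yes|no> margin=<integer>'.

d = (2, 7),  |d|² = 53;  R = 6+1 = 7,  c = 53−7² = 4
v_rel = (-6, -3),  |v_rel|² = 45;  v_rel·d = (-6)·(2) + (-3)·(7) = -33
45·t² + 66·t + 4 = 0  ⇒  m = (-33)² − 45·4 = 909
m = 909 > 0,  v_rel·d = -33 < 0  ⇒  outside

inside=no margin=909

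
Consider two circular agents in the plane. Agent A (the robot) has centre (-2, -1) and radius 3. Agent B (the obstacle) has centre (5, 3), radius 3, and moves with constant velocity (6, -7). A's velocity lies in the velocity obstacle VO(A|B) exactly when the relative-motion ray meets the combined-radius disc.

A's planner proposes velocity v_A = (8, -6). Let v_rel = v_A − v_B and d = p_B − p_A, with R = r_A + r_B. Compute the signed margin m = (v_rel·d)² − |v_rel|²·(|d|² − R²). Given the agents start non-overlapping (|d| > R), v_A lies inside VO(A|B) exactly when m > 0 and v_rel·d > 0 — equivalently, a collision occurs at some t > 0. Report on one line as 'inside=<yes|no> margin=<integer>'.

d = (7, 4),  |d|² = 65;  R = 3+3 = 6,  c = 65−6² = 29
v_rel = (2, 1),  |v_rel|² = 5;  v_rel·d = (2)·(7) + (1)·(4) = 18
5·t² − 36·t + 29 = 0  ⇒  m = 18² − 5·29 = 179
m = 179 > 0,  v_rel·d = 18 > 0  ⇒  inside

inside=yes margin=179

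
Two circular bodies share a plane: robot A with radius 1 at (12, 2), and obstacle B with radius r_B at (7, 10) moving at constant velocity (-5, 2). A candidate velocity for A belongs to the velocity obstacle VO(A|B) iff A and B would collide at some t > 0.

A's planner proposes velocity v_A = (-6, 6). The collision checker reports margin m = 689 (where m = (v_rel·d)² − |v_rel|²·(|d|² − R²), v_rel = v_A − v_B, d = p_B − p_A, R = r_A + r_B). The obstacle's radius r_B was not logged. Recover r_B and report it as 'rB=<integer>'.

m = 689
d = (-5, 8);  v_rel = (-1, 4),  |v_rel|² = 17
v_rel×d = (-1)·(8) − (4)·(-5) = 12
since m = R²·17 − 12²:  R² = (144 + 689) / 17 = 49
R = √49 = 7  ⇒  r_B = 7 − 1 = 6

rB=6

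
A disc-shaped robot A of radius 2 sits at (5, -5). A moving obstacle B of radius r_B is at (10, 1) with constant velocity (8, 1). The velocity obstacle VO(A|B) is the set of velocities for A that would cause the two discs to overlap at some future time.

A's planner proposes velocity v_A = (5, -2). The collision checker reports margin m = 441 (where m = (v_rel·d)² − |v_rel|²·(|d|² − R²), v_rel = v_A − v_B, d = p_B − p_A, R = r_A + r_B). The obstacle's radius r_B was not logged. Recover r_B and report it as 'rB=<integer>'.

m = 441
d = (5, 6);  v_rel = (-3, -3),  |v_rel|² = 18
v_rel×d = (-3)·(6) − (-3)·(5) = -3
since m = R²·18 − (-3)²:  R² = (9 + 441) / 18 = 25
R = √25 = 5  ⇒  r_B = 5 − 2 = 3

rB=3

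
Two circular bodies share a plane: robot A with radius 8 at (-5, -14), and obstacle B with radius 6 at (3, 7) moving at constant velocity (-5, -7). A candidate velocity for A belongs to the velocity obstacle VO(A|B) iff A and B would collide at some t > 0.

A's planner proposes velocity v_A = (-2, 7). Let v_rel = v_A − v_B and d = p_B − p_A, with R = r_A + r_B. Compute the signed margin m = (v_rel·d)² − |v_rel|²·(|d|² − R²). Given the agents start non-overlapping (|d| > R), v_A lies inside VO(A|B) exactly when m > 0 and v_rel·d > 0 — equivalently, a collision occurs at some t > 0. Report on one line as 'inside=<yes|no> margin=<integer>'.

d = (8, 21),  |d|² = 505;  R = 8+6 = 14,  c = 505−14² = 309
v_rel = (3, 14),  |v_rel|² = 205;  v_rel·d = (3)·(8) + (14)·(21) = 318
205·t² − 636·t + 309 = 0  ⇒  m = 318² − 205·309 = 37779
m = 37779 > 0,  v_rel·d = 318 > 0  ⇒  inside

inside=yes margin=37779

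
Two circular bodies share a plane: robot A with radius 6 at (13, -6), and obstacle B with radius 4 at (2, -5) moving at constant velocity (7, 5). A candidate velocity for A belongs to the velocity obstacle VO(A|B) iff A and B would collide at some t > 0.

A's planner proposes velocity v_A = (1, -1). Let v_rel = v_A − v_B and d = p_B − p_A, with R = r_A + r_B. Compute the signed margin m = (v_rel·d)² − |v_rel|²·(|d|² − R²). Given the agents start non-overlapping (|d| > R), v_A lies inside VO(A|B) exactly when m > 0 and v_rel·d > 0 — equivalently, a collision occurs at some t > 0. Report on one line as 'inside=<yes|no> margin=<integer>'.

d = (-11, 1),  |d|² = 122;  R = 6+4 = 10,  c = 122−10² = 22
v_rel = (-6, -6),  |v_rel|² = 72;  v_rel·d = (-6)·(-11) + (-6)·(1) = 60
72·t² − 120·t + 22 = 0  ⇒  m = 60² − 72·22 = 2016
m = 2016 > 0,  v_rel·d = 60 > 0  ⇒  inside

inside=yes margin=2016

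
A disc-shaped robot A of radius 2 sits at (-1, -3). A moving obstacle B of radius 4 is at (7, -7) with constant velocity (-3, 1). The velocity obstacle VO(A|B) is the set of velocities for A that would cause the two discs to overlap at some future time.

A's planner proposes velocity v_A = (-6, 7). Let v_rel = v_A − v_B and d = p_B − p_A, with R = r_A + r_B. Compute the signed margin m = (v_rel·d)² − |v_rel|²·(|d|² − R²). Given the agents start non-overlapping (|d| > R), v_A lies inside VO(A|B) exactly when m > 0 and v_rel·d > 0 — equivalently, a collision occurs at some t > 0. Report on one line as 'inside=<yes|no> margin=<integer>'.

d = (8, -4),  |d|² = 80;  R = 2+4 = 6,  c = 80−6² = 44
v_rel = (-3, 6),  |v_rel|² = 45;  v_rel·d = (-3)·(8) + (6)·(-4) = -48
45·t² + 96·t + 44 = 0  ⇒  m = (-48)² − 45·44 = 324
m = 324 > 0,  v_rel·d = -48 < 0  ⇒  outside

inside=no margin=324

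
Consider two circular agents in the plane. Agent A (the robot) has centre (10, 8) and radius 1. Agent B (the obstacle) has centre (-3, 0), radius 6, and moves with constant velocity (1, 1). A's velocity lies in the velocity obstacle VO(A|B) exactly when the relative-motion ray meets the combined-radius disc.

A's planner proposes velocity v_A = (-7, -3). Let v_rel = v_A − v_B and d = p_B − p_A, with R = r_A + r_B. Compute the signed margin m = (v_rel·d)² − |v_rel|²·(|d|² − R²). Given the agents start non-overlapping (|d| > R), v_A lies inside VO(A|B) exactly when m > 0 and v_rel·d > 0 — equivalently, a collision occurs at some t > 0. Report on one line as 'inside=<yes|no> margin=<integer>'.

d = (-13, -8),  |d|² = 233;  R = 1+6 = 7,  c = 233−7² = 184
v_rel = (-8, -4),  |v_rel|² = 80;  v_rel·d = (-8)·(-13) + (-4)·(-8) = 136
80·t² − 272·t + 184 = 0  ⇒  m = 136² − 80·184 = 3776
m = 3776 > 0,  v_rel·d = 136 > 0  ⇒  inside

inside=yes margin=3776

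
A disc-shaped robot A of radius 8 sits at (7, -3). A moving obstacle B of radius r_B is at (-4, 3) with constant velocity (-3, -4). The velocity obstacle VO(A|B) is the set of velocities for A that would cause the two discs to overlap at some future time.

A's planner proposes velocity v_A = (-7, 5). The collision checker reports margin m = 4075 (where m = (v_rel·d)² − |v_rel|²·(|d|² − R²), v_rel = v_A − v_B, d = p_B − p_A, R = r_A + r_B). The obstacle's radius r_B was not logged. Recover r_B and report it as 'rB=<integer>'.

m = 4075
d = (-11, 6);  v_rel = (-4, 9),  |v_rel|² = 97
v_rel×d = (-4)·(6) − (9)·(-11) = 75
since m = R²·97 − 75²:  R² = (5625 + 4075) / 97 = 100
R = √100 = 10  ⇒  r_B = 10 − 8 = 2

rB=2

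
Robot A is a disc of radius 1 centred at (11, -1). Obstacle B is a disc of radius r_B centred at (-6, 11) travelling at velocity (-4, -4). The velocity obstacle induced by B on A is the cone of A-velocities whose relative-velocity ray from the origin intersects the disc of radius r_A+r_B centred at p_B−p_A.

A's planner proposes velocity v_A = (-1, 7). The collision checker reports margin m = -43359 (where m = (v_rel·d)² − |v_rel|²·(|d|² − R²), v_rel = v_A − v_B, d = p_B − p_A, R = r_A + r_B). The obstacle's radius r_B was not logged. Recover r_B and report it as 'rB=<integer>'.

m = -43359
d = (-17, 12);  v_rel = (3, 11),  |v_rel|² = 130
v_rel×d = (3)·(12) − (11)·(-17) = 223
since m = R²·130 − 223²:  R² = (49729 + -43359) / 130 = 49
R = √49 = 7  ⇒  r_B = 7 − 1 = 6

rB=6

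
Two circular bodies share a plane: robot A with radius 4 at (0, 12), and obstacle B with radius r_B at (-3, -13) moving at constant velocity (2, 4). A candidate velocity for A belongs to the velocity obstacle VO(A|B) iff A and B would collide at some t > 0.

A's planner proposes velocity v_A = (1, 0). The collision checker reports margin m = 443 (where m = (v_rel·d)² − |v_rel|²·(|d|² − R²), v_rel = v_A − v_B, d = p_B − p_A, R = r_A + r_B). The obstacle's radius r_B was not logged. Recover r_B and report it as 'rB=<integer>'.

m = 443
d = (-3, -25);  v_rel = (-1, -4),  |v_rel|² = 17
v_rel×d = (-1)·(-25) − (-4)·(-3) = 13
since m = R²·17 − 13²:  R² = (169 + 443) / 17 = 36
R = √36 = 6  ⇒  r_B = 6 − 4 = 2

rB=2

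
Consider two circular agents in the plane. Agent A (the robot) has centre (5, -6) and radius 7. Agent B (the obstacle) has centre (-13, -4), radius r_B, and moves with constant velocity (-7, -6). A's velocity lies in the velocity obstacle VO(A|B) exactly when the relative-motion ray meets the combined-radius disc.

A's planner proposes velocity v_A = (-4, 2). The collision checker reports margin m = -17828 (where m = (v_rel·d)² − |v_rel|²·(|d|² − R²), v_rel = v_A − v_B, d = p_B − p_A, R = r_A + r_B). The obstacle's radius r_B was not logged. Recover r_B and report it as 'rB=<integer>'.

m = -17828
d = (-18, 2);  v_rel = (3, 8),  |v_rel|² = 73
v_rel×d = (3)·(2) − (8)·(-18) = 150
since m = R²·73 − 150²:  R² = (22500 + -17828) / 73 = 64
R = √64 = 8  ⇒  r_B = 8 − 7 = 1

rB=1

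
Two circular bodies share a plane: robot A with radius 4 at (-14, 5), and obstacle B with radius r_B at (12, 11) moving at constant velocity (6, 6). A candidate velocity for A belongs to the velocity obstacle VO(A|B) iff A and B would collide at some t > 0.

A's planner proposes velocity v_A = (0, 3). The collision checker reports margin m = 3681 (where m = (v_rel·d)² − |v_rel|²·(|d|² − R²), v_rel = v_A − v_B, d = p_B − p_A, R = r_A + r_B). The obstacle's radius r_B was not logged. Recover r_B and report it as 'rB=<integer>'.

m = 3681
d = (26, 6);  v_rel = (-6, -3),  |v_rel|² = 45
v_rel×d = (-6)·(6) − (-3)·(26) = 42
since m = R²·45 − 42²:  R² = (1764 + 3681) / 45 = 121
R = √121 = 11  ⇒  r_B = 11 − 4 = 7

rB=7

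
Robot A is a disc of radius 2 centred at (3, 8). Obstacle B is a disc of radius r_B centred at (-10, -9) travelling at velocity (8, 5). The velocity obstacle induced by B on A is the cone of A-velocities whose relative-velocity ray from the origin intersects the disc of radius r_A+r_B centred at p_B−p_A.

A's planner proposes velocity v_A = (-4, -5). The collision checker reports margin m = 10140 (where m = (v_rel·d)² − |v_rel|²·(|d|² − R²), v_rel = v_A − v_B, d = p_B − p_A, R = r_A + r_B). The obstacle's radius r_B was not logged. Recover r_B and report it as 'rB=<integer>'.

m = 10140
d = (-13, -17);  v_rel = (-12, -10),  |v_rel|² = 244
v_rel×d = (-12)·(-17) − (-10)·(-13) = 74
since m = R²·244 − 74²:  R² = (5476 + 10140) / 244 = 64
R = √64 = 8  ⇒  r_B = 8 − 2 = 6

rB=6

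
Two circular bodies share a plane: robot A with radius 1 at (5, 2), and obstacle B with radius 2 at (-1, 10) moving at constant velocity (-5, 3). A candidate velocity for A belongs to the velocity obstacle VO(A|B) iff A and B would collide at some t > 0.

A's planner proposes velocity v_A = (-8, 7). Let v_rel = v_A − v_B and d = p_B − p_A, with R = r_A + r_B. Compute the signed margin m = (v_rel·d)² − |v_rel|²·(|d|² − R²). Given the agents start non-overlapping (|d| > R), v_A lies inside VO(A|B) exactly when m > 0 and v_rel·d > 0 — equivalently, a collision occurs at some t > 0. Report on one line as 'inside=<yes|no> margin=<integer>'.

d = (-6, 8),  |d|² = 100;  R = 1+2 = 3,  c = 100−3² = 91
v_rel = (-3, 4),  |v_rel|² = 25;  v_rel·d = (-3)·(-6) + (4)·(8) = 50
25·t² − 100·t + 91 = 0  ⇒  m = 50² − 25·91 = 225
m = 225 > 0,  v_rel·d = 50 > 0  ⇒  inside

inside=yes margin=225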